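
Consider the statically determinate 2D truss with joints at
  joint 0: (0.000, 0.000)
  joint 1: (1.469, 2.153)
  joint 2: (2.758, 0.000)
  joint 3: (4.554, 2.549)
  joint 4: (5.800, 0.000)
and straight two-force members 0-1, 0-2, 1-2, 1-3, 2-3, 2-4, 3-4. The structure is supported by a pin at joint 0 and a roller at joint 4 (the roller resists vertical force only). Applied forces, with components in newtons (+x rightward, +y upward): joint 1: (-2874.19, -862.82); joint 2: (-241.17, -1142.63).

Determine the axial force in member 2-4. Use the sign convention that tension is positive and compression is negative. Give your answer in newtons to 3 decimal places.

-149.113

N=5 nodes, M=7 members, R=3 reactions → 2N=10, M+R=10
member 0 (0-1): L=2.6064, (cx,cy)=(0.5636,0.8260)
member 1 (0-2): L=2.7580, (cx,cy)=(1.0000,0.0000)
member 2 (1-2): L=2.5094, (cx,cy)=(0.5137,-0.8580)
member 3 (1-3): L=3.1103, (cx,cy)=(0.9919,0.1273)
member 4 (2-3): L=3.1182, (cx,cy)=(0.5760,0.8175)
member 5 (2-4): L=3.0420, (cx,cy)=(1.0000,0.0000)
member 6 (3-4): L=2.8372, (cx,cy)=(0.4392,-0.8984)
solve A·x = −loads:
  F[0-1] = -2797.0749 N (compression)
  F[0-2] = -1538.8989 N (compression)
  F[1-2] = +1747.1804 N (tension)
  F[1-3] = +403.5299 N (tension)
  F[2-3] = -436.0114 N (compression)
  F[2-4] = -149.1130 N (compression)
  F[3-4] = +339.5418 N (tension)
  Rx@0 = +3115.3600 N
  Ry@0 = +2310.4974 N
  Ry@4 = -305.0474 N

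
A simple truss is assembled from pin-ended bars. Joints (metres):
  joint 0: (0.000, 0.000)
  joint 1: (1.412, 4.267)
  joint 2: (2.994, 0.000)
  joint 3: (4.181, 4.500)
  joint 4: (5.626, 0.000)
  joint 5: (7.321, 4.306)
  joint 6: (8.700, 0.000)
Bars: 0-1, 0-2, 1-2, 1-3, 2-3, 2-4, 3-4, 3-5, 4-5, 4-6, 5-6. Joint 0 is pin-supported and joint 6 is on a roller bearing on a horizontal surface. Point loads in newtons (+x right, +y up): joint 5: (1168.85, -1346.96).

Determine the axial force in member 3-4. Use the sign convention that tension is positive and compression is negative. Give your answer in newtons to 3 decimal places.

N=7 nodes, M=11 members, R=3 reactions → 2N=14, M+R=14
member 0 (0-1): L=4.4946, (cx,cy)=(0.3142,0.9494)
member 1 (0-2): L=2.9940, (cx,cy)=(1.0000,0.0000)
member 2 (1-2): L=4.5508, (cx,cy)=(0.3476,-0.9376)
member 3 (1-3): L=2.7788, (cx,cy)=(0.9965,0.0838)
member 4 (2-3): L=4.6539, (cx,cy)=(0.2551,0.9669)
member 5 (2-4): L=2.6320, (cx,cy)=(1.0000,0.0000)
member 6 (3-4): L=4.7263, (cx,cy)=(0.3057,-0.9521)
member 7 (3-5): L=3.1460, (cx,cy)=(0.9981,-0.0617)
member 8 (4-5): L=4.6276, (cx,cy)=(0.3663,0.9305)
member 9 (4-6): L=3.0740, (cx,cy)=(1.0000,0.0000)
member 10 (5-6): L=4.5214, (cx,cy)=(0.3050,-0.9524)
solve A·x = −loads:
  F[0-1] = +384.4785 N (tension)
  F[0-2] = +1048.0631 N (tension)
  F[1-2] = -367.0027 N (compression)
  F[1-3] = +249.2456 N (tension)
  F[2-3] = +355.8837 N (tension)
  F[2-4] = +829.7127 N (tension)
  F[3-4] = -413.5818 N (compression)
  F[3-5] = +466.4716 N (tension)
  F[4-5] = +423.1877 N (tension)
  F[4-6] = +548.2606 N (tension)
  F[5-6] = -1797.6207 N (compression)
  Rx@0 = -1168.8500 N
  Ry@0 = -365.0127 N
  Ry@6 = +1711.9727 N

-413.582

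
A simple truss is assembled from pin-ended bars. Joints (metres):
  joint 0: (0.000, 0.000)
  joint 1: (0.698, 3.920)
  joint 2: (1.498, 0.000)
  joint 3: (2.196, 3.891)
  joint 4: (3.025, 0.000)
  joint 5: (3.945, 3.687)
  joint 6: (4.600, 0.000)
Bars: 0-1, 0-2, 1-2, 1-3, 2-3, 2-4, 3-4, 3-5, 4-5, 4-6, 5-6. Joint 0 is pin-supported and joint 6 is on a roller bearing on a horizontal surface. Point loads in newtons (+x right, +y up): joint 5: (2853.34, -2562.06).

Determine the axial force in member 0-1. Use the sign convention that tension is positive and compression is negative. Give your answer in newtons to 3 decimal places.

N=7 nodes, M=11 members, R=3 reactions → 2N=14, M+R=14
member 0 (0-1): L=3.9817, (cx,cy)=(0.1753,0.9845)
member 1 (0-2): L=1.4980, (cx,cy)=(1.0000,0.0000)
member 2 (1-2): L=4.0008, (cx,cy)=(0.2000,-0.9798)
member 3 (1-3): L=1.4983, (cx,cy)=(0.9998,-0.0194)
member 4 (2-3): L=3.9531, (cx,cy)=(0.1766,0.9843)
member 5 (2-4): L=1.5270, (cx,cy)=(1.0000,0.0000)
member 6 (3-4): L=3.9783, (cx,cy)=(0.2084,-0.9780)
member 7 (3-5): L=1.7609, (cx,cy)=(0.9933,-0.1159)
member 8 (4-5): L=3.8000, (cx,cy)=(0.2421,0.9703)
member 9 (4-6): L=1.5750, (cx,cy)=(1.0000,0.0000)
member 10 (5-6): L=3.7447, (cx,cy)=(0.1749,-0.9846)
solve A·x = −loads:
  F[0-1] = +1952.4336 N (tension)
  F[0-2] = +2511.0709 N (tension)
  F[1-2] = -1976.3908 N (compression)
  F[1-3] = +737.6064 N (tension)
  F[2-3] = +1967.3871 N (tension)
  F[2-4] = +1768.4906 N (tension)
  F[3-4] = -2148.0977 N (compression)
  F[3-5] = +1542.8564 N (tension)
  F[4-5] = +2165.3609 N (tension)
  F[4-6] = +796.6340 N (tension)
  F[5-6] = -4554.4708 N (compression)
  Rx@0 = -2853.3400 N
  Ry@0 = -1922.1990 N
  Ry@6 = +4484.2590 N

1952.434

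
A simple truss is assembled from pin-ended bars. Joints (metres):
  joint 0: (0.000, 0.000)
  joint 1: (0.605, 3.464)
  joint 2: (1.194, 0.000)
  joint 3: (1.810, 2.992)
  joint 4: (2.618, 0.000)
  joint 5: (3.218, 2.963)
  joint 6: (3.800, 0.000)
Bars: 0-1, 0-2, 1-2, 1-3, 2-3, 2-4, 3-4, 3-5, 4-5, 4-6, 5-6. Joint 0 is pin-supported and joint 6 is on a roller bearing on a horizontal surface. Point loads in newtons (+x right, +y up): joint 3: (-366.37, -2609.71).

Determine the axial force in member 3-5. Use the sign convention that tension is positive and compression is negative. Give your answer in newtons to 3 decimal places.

-379.299

N=7 nodes, M=11 members, R=3 reactions → 2N=14, M+R=14
member 0 (0-1): L=3.5164, (cx,cy)=(0.1720,0.9851)
member 1 (0-2): L=1.1940, (cx,cy)=(1.0000,0.0000)
member 2 (1-2): L=3.5137, (cx,cy)=(0.1676,-0.9859)
member 3 (1-3): L=1.2941, (cx,cy)=(0.9311,-0.3647)
member 4 (2-3): L=3.0548, (cx,cy)=(0.2017,0.9795)
member 5 (2-4): L=1.4240, (cx,cy)=(1.0000,0.0000)
member 6 (3-4): L=3.0992, (cx,cy)=(0.2607,-0.9654)
member 7 (3-5): L=1.4083, (cx,cy)=(0.9998,-0.0206)
member 8 (4-5): L=3.0231, (cx,cy)=(0.1985,0.9801)
member 9 (4-6): L=1.1820, (cx,cy)=(1.0000,0.0000)
member 10 (5-6): L=3.0196, (cx,cy)=(0.1927,-0.9812)
solve A·x = −loads:
  F[0-1] = -1680.1864 N (compression)
  F[0-2] = -77.2953 N (compression)
  F[1-2] = +1921.7372 N (tension)
  F[1-3] = -656.4297 N (compression)
  F[2-3] = -1934.2808 N (compression)
  F[2-4] = +634.8964 N (tension)
  F[3-4] = -980.6832 N (compression)
  F[3-5] = -379.2990 N (compression)
  F[4-5] = +965.9835 N (tension)
  F[4-6] = +187.5006 N (tension)
  F[5-6] = -972.8183 N (compression)
  Rx@0 = +366.3700 N
  Ry@0 = +1655.1321 N
  Ry@6 = +954.5779 N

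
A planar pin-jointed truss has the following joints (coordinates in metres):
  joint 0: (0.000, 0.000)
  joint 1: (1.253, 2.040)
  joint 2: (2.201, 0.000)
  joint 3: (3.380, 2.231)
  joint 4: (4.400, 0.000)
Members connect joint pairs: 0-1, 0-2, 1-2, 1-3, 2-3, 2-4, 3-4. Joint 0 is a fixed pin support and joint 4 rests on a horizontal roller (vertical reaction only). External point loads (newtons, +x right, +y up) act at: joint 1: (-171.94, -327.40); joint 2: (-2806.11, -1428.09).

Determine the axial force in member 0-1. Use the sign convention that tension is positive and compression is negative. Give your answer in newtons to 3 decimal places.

N=5 nodes, M=7 members, R=3 reactions → 2N=10, M+R=10
member 0 (0-1): L=2.3941, (cx,cy)=(0.5234,0.8521)
member 1 (0-2): L=2.2010, (cx,cy)=(1.0000,0.0000)
member 2 (1-2): L=2.2495, (cx,cy)=(0.4214,-0.9069)
member 3 (1-3): L=2.1356, (cx,cy)=(0.9960,0.0894)
member 4 (2-3): L=2.5234, (cx,cy)=(0.4672,0.8841)
member 5 (2-4): L=2.1990, (cx,cy)=(1.0000,0.0000)
member 6 (3-4): L=2.4531, (cx,cy)=(0.4158,-0.9095)
solve A·x = −loads:
  F[0-1] = -1205.9621 N (compression)
  F[0-2] = -2346.8798 N (compression)
  F[1-2] = +697.5348 N (tension)
  F[1-3] = -756.2192 N (compression)
  F[2-3] = +899.7738 N (tension)
  F[2-4] = +332.7854 N (tension)
  F[3-4] = -800.3530 N (compression)
  Rx@0 = +2978.0500 N
  Ry@0 = +1027.6035 N
  Ry@4 = +727.8865 N

-1205.962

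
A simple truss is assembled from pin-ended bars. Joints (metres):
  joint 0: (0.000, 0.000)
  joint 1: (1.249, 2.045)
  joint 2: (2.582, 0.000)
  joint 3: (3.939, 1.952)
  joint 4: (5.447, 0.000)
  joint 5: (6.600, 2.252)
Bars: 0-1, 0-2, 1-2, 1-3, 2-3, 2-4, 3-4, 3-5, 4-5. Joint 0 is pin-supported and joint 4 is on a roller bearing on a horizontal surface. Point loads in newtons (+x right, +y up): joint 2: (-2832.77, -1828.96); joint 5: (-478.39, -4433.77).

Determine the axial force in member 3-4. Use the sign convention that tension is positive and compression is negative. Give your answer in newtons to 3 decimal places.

-1760.702

N=6 nodes, M=9 members, R=3 reactions → 2N=12, M+R=12
member 0 (0-1): L=2.3963, (cx,cy)=(0.5212,0.8534)
member 1 (0-2): L=2.5820, (cx,cy)=(1.0000,0.0000)
member 2 (1-2): L=2.4411, (cx,cy)=(0.5461,-0.8377)
member 3 (1-3): L=2.6916, (cx,cy)=(0.9994,-0.0346)
member 4 (2-3): L=2.3773, (cx,cy)=(0.5708,0.8211)
member 5 (2-4): L=2.8650, (cx,cy)=(1.0000,0.0000)
member 6 (3-4): L=2.4667, (cx,cy)=(0.6114,-0.7914)
member 7 (3-5): L=2.6779, (cx,cy)=(0.9937,0.1120)
member 8 (4-5): L=2.5300, (cx,cy)=(0.4557,0.8901)
solve A·x = −loads:
  F[0-1] = -259.2564 N (compression)
  F[0-2] = -3176.0277 N (compression)
  F[1-2] = +275.9016 N (tension)
  F[1-3] = -285.9641 N (compression)
  F[2-3] = +1945.9928 N (tension)
  F[2-4] = -1303.3803 N (compression)
  F[3-4] = -1760.7023 N (compression)
  F[3-5] = +1913.4503 N (tension)
  F[4-5] = -5221.9316 N (compression)
  Rx@0 = +3311.1600 N
  Ry@0 = +221.2535 N
  Ry@4 = +6041.4765 N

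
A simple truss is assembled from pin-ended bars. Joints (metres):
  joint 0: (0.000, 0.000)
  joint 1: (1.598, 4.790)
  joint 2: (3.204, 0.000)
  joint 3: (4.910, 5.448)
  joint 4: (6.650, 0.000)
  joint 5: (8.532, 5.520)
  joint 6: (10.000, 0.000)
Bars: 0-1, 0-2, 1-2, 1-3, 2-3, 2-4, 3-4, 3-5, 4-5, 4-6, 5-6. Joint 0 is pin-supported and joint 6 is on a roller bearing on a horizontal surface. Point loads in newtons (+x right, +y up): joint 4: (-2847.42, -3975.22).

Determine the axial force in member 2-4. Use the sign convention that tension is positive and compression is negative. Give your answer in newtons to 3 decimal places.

-1647.229

N=7 nodes, M=11 members, R=3 reactions → 2N=14, M+R=14
member 0 (0-1): L=5.0495, (cx,cy)=(0.3165,0.9486)
member 1 (0-2): L=3.2040, (cx,cy)=(1.0000,0.0000)
member 2 (1-2): L=5.0521, (cx,cy)=(0.3179,-0.9481)
member 3 (1-3): L=3.3767, (cx,cy)=(0.9808,0.1949)
member 4 (2-3): L=5.7089, (cx,cy)=(0.2988,0.9543)
member 5 (2-4): L=3.4460, (cx,cy)=(1.0000,0.0000)
member 6 (3-4): L=5.7191, (cx,cy)=(0.3042,-0.9526)
member 7 (3-5): L=3.6227, (cx,cy)=(0.9998,0.0199)
member 8 (4-5): L=5.8320, (cx,cy)=(0.3227,0.9465)
member 9 (4-6): L=3.3500, (cx,cy)=(1.0000,0.0000)
member 10 (5-6): L=5.7119, (cx,cy)=(0.2570,-0.9664)
solve A·x = −loads:
  F[0-1] = -1403.8509 N (compression)
  F[0-2] = -2403.1497 N (compression)
  F[1-2] = +1229.5614 N (tension)
  F[1-3] = -851.4575 N (compression)
  F[2-3] = -1221.6018 N (compression)
  F[2-4] = -1647.2290 N (compression)
  F[3-4] = +1364.2633 N (tension)
  F[3-5] = -1615.5773 N (compression)
  F[4-5] = +2826.8657 N (tension)
  F[4-6] = +703.0234 N (tension)
  F[5-6] = -2735.4061 N (compression)
  Rx@0 = +2847.4200 N
  Ry@0 = +1331.6987 N
  Ry@6 = +2643.5213 N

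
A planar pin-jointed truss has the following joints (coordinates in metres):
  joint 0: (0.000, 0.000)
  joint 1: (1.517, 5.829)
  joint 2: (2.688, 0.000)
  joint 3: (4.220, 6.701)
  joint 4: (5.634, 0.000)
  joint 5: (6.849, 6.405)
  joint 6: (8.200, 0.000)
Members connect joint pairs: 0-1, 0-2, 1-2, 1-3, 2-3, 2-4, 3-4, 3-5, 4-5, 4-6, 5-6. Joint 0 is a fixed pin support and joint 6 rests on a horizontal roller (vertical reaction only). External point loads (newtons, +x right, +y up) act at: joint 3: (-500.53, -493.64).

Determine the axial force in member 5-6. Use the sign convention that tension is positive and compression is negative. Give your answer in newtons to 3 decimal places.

158.397

N=7 nodes, M=11 members, R=3 reactions → 2N=14, M+R=14
member 0 (0-1): L=6.0232, (cx,cy)=(0.2519,0.9678)
member 1 (0-2): L=2.6880, (cx,cy)=(1.0000,0.0000)
member 2 (1-2): L=5.9455, (cx,cy)=(0.1970,-0.9804)
member 3 (1-3): L=2.8402, (cx,cy)=(0.9517,0.3070)
member 4 (2-3): L=6.8739, (cx,cy)=(0.2229,0.9748)
member 5 (2-4): L=2.9460, (cx,cy)=(1.0000,0.0000)
member 6 (3-4): L=6.8486, (cx,cy)=(0.2065,-0.9785)
member 7 (3-5): L=2.6456, (cx,cy)=(0.9937,-0.1119)
member 8 (4-5): L=6.5192, (cx,cy)=(0.1864,0.9825)
member 9 (4-6): L=2.5660, (cx,cy)=(1.0000,0.0000)
member 10 (5-6): L=6.5459, (cx,cy)=(0.2064,-0.9785)
solve A·x = −loads:
  F[0-1] = -670.2327 N (compression)
  F[0-2] = -331.7246 N (compression)
  F[1-2] = +569.1542 N (tension)
  F[1-3] = -295.1600 N (compression)
  F[2-3] = -572.4029 N (compression)
  F[2-4] = -92.0530 N (compression)
  F[3-4] = +151.4042 N (tension)
  F[3-5] = +61.1772 N (tension)
  F[4-5] = -150.7838 N (compression)
  F[4-6] = -32.6912 N (compression)
  F[5-6] = +158.3969 N (tension)
  Rx@0 = +500.5300 N
  Ry@0 = +648.6267 N
  Ry@6 = -154.9867 N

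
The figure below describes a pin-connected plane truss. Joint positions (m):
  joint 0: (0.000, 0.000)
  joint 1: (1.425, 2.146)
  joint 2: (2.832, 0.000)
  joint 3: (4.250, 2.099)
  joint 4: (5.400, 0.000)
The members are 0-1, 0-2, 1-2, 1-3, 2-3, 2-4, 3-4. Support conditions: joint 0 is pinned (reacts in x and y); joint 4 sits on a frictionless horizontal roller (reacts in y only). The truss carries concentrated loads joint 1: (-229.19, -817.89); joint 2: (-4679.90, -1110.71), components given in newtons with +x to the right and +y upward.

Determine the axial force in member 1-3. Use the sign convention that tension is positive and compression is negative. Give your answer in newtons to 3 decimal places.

N=5 nodes, M=7 members, R=3 reactions → 2N=10, M+R=10
member 0 (0-1): L=2.5760, (cx,cy)=(0.5532,0.8331)
member 1 (0-2): L=2.8320, (cx,cy)=(1.0000,0.0000)
member 2 (1-2): L=2.5661, (cx,cy)=(0.5483,-0.8363)
member 3 (1-3): L=2.8254, (cx,cy)=(0.9999,-0.0166)
member 4 (2-3): L=2.5331, (cx,cy)=(0.5598,0.8286)
member 5 (2-4): L=2.5680, (cx,cy)=(1.0000,0.0000)
member 6 (3-4): L=2.3934, (cx,cy)=(0.4805,-0.8770)
solve A·x = −loads:
  F[0-1] = -1466.0864 N (compression)
  F[0-2] = -4098.0857 N (compression)
  F[1-2] = +499.4603 N (tension)
  F[1-3] = -855.7863 N (compression)
  F[2-3] = +836.3409 N (tension)
  F[2-4] = +387.4914 N (tension)
  F[3-4] = -806.4494 N (compression)
  Rx@0 = +4909.0900 N
  Ry@0 = +1221.3440 N
  Ry@4 = +707.2560 N

-855.786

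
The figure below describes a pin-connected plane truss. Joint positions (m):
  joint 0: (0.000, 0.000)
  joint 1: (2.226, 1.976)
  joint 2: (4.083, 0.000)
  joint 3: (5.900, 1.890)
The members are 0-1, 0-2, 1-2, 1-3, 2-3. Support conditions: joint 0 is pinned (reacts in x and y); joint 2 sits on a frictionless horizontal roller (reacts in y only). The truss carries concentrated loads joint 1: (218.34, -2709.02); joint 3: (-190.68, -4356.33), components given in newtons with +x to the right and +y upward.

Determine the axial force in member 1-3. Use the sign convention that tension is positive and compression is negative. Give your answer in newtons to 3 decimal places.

N=4 nodes, M=5 members, R=3 reactions → 2N=8, M+R=8
member 0 (0-1): L=2.9765, (cx,cy)=(0.7479,0.6639)
member 1 (0-2): L=4.0830, (cx,cy)=(1.0000,0.0000)
member 2 (1-2): L=2.7116, (cx,cy)=(0.6848,-0.7287)
member 3 (1-3): L=3.6750, (cx,cy)=(0.9997,-0.0234)
member 4 (2-3): L=2.6218, (cx,cy)=(0.6930,0.7209)
solve A·x = −loads:
  F[0-1] = +1090.4991 N (tension)
  F[0-2] = -787.8741 N (compression)
  F[1-2] = -4836.6007 N (compression)
  F[1-3] = +3910.4845 N (tension)
  F[2-3] = -5916.0336 N (compression)
  Rx@0 = -27.6600 N
  Ry@0 = -723.9422 N
  Ry@2 = +7789.2922 N

3910.485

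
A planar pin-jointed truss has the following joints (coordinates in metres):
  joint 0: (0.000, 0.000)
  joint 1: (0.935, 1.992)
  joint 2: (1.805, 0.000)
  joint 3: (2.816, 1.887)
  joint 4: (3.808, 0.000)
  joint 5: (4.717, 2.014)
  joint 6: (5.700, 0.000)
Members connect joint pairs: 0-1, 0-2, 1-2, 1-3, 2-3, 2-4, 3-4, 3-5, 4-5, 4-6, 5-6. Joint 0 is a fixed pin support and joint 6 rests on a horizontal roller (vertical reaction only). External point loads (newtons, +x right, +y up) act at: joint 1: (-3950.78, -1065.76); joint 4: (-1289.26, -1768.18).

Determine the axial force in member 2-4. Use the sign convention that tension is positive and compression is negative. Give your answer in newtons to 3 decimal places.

-2256.399

N=7 nodes, M=11 members, R=3 reactions → 2N=14, M+R=14
member 0 (0-1): L=2.2005, (cx,cy)=(0.4249,0.9052)
member 1 (0-2): L=1.8050, (cx,cy)=(1.0000,0.0000)
member 2 (1-2): L=2.1737, (cx,cy)=(0.4002,-0.9164)
member 3 (1-3): L=1.8839, (cx,cy)=(0.9984,-0.0557)
member 4 (2-3): L=2.1408, (cx,cy)=(0.4723,0.8815)
member 5 (2-4): L=2.0030, (cx,cy)=(1.0000,0.0000)
member 6 (3-4): L=2.1319, (cx,cy)=(0.4653,-0.8851)
member 7 (3-5): L=1.9052, (cx,cy)=(0.9978,0.0667)
member 8 (4-5): L=2.2096, (cx,cy)=(0.4114,0.9115)
member 9 (4-6): L=1.8920, (cx,cy)=(1.0000,0.0000)
member 10 (5-6): L=2.2411, (cx,cy)=(0.4386,-0.8987)
solve A·x = −loads:
  F[0-1] = -3157.7722 N (compression)
  F[0-2] = -3898.3041 N (compression)
  F[1-2] = +1842.3002 N (tension)
  F[1-3] = +1874.5965 N (tension)
  F[2-3] = -1915.3507 N (compression)
  F[2-4] = -2256.3985 N (compression)
  F[3-4] = +2027.2176 N (tension)
  F[3-5] = +23.8846 N (tension)
  F[4-5] = -28.7399 N (compression)
  F[4-6] = -12.0085 N (compression)
  F[5-6] = +27.3774 N (tension)
  Rx@0 = +5240.0400 N
  Ry@0 = +2858.5433 N
  Ry@6 = -24.6033 N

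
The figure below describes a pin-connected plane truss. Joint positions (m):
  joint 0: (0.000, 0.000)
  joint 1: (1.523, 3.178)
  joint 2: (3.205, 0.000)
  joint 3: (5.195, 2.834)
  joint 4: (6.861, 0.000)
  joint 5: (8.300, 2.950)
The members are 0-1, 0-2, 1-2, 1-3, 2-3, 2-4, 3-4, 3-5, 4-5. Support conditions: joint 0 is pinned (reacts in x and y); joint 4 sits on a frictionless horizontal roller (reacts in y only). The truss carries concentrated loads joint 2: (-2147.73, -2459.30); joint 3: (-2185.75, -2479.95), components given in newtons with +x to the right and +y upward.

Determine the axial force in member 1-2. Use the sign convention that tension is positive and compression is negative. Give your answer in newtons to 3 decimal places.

3502.199

N=6 nodes, M=9 members, R=3 reactions → 2N=12, M+R=12
member 0 (0-1): L=3.5241, (cx,cy)=(0.4322,0.9018)
member 1 (0-2): L=3.2050, (cx,cy)=(1.0000,0.0000)
member 2 (1-2): L=3.5957, (cx,cy)=(0.4678,-0.8838)
member 3 (1-3): L=3.6881, (cx,cy)=(0.9956,-0.0933)
member 4 (2-3): L=3.4629, (cx,cy)=(0.5747,0.8184)
member 5 (2-4): L=3.6560, (cx,cy)=(1.0000,0.0000)
member 6 (3-4): L=3.2874, (cx,cy)=(0.5068,-0.8621)
member 7 (3-5): L=3.1072, (cx,cy)=(0.9993,0.0373)
member 8 (4-5): L=3.2823, (cx,cy)=(0.4384,0.8988)
solve A·x = −loads:
  F[0-1] = -3122.1243 N (compression)
  F[0-2] = -2984.1970 N (compression)
  F[1-2] = +3502.1985 N (tension)
  F[1-3] = -3000.6419 N (compression)
  F[2-3] = -777.2460 N (compression)
  F[2-4] = +1248.4655 N (tension)
  F[3-4] = -2463.5215 N (compression)
  F[3-5] = +0.0000 N (tension)
  F[4-5] = -0.0000 N (compression)
  Rx@0 = +4333.4800 N
  Ry@0 = +2815.5098 N
  Ry@4 = +2123.7402 N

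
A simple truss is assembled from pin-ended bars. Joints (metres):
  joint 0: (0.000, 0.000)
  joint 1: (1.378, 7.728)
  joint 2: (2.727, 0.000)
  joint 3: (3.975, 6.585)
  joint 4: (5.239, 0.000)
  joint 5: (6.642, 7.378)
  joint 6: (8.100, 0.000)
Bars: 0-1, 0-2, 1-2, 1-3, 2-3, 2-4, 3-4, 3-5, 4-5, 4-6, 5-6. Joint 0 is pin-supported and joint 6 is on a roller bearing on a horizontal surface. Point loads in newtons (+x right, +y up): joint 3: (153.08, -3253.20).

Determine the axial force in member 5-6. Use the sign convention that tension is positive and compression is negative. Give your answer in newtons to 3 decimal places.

N=7 nodes, M=11 members, R=3 reactions → 2N=14, M+R=14
member 0 (0-1): L=7.8499, (cx,cy)=(0.1755,0.9845)
member 1 (0-2): L=2.7270, (cx,cy)=(1.0000,0.0000)
member 2 (1-2): L=7.8449, (cx,cy)=(0.1720,-0.9851)
member 3 (1-3): L=2.8374, (cx,cy)=(0.9153,-0.4028)
member 4 (2-3): L=6.7022, (cx,cy)=(0.1862,0.9825)
member 5 (2-4): L=2.5120, (cx,cy)=(1.0000,0.0000)
member 6 (3-4): L=6.7052, (cx,cy)=(0.1885,-0.9821)
member 7 (3-5): L=2.7824, (cx,cy)=(0.9585,0.2850)
member 8 (4-5): L=7.5102, (cx,cy)=(0.1868,0.9824)
member 9 (4-6): L=2.8610, (cx,cy)=(1.0000,0.0000)
member 10 (5-6): L=7.5207, (cx,cy)=(0.1939,-0.9810)
solve A·x = −loads:
  F[0-1] = -1556.4429 N (compression)
  F[0-2] = +426.3038 N (tension)
  F[1-2] = +1817.1198 N (tension)
  F[1-3] = -639.9129 N (compression)
  F[2-3] = -1821.9163 N (compression)
  F[2-4] = +1078.0289 N (tension)
  F[3-4] = -1966.4973 N (compression)
  F[3-5] = -737.9297 N (compression)
  F[4-5] = +1965.8480 N (tension)
  F[4-6] = +340.0800 N (tension)
  F[5-6] = -1754.2067 N (compression)
  Rx@0 = -153.0800 N
  Ry@0 = +1532.2739 N
  Ry@6 = +1720.9261 N

-1754.207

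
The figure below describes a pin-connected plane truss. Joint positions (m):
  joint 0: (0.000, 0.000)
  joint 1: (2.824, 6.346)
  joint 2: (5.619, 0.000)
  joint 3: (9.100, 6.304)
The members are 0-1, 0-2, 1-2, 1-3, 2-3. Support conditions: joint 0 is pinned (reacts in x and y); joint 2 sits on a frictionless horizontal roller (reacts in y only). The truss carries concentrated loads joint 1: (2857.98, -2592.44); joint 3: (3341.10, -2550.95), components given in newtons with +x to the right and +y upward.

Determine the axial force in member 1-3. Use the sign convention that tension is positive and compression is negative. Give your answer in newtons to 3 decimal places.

N=4 nodes, M=5 members, R=3 reactions → 2N=8, M+R=8
member 0 (0-1): L=6.9460, (cx,cy)=(0.4066,0.9136)
member 1 (0-2): L=5.6190, (cx,cy)=(1.0000,0.0000)
member 2 (1-2): L=6.9342, (cx,cy)=(0.4031,-0.9152)
member 3 (1-3): L=6.2761, (cx,cy)=(1.0000,-0.0067)
member 4 (2-3): L=7.2012, (cx,cy)=(0.4834,0.8754)
solve A·x = −loads:
  F[0-1] = +7954.0112 N (tension)
  F[0-2] = +2965.2505 N (tension)
  F[1-2] = -10807.9189 N (compression)
  F[1-3] = +4732.3256 N (tension)
  F[2-3] = -2877.8450 N (compression)
  Rx@0 = -6199.0800 N
  Ry@0 = -7266.9554 N
  Ry@2 = +12410.3454 N

4732.326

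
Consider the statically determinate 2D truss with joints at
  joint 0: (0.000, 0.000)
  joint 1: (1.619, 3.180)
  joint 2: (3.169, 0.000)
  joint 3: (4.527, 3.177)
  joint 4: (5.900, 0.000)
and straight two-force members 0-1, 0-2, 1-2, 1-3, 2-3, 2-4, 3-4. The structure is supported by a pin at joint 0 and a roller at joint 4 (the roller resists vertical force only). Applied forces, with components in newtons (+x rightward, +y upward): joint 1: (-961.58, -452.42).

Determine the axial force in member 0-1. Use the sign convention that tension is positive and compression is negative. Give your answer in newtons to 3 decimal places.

N=5 nodes, M=7 members, R=3 reactions → 2N=10, M+R=10
member 0 (0-1): L=3.5684, (cx,cy)=(0.4537,0.8912)
member 1 (0-2): L=3.1690, (cx,cy)=(1.0000,0.0000)
member 2 (1-2): L=3.5376, (cx,cy)=(0.4381,-0.8989)
member 3 (1-3): L=2.9080, (cx,cy)=(1.0000,-0.0010)
member 4 (2-3): L=3.4551, (cx,cy)=(0.3930,0.9195)
member 5 (2-4): L=2.7310, (cx,cy)=(1.0000,0.0000)
member 6 (3-4): L=3.4610, (cx,cy)=(0.3967,-0.9179)
solve A·x = −loads:
  F[0-1] = -949.9473 N (compression)
  F[0-2] = -530.5858 N (compression)
  F[1-2] = +438.0654 N (tension)
  F[1-3] = +338.6498 N (tension)
  F[2-3] = -428.2444 N (compression)
  F[2-4] = -170.3299 N (compression)
  F[3-4] = +429.3592 N (tension)
  Rx@0 = +961.5800 N
  Ry@0 = +846.5482 N
  Ry@4 = -394.1282 N

-949.947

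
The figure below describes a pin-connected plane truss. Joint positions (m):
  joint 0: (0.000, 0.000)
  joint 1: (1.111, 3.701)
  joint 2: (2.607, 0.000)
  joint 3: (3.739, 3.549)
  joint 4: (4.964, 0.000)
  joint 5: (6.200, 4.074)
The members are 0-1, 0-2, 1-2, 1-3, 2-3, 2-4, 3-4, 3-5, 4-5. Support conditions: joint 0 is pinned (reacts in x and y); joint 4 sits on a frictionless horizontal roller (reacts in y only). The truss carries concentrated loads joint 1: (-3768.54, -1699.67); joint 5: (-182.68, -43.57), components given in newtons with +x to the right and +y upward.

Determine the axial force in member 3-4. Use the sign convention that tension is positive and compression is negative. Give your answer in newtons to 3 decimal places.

2676.181

N=6 nodes, M=9 members, R=3 reactions → 2N=12, M+R=12
member 0 (0-1): L=3.8642, (cx,cy)=(0.2875,0.9578)
member 1 (0-2): L=2.6070, (cx,cy)=(1.0000,0.0000)
member 2 (1-2): L=3.9919, (cx,cy)=(0.3748,-0.9271)
member 3 (1-3): L=2.6324, (cx,cy)=(0.9983,-0.0577)
member 4 (2-3): L=3.7252, (cx,cy)=(0.3039,0.9527)
member 5 (2-4): L=2.3570, (cx,cy)=(1.0000,0.0000)
member 6 (3-4): L=3.7545, (cx,cy)=(0.3263,-0.9453)
member 7 (3-5): L=2.5164, (cx,cy)=(0.9780,0.2086)
member 8 (4-5): L=4.2574, (cx,cy)=(0.2903,0.9569)
solve A·x = −loads:
  F[0-1] = -4456.2030 N (compression)
  F[0-2] = -2669.9989 N (compression)
  F[1-2] = +2677.6955 N (tension)
  F[1-3] = +1486.3134 N (tension)
  F[2-3] = -2605.7792 N (compression)
  F[2-4] = -874.6707 N (compression)
  F[3-4] = +2676.1806 N (tension)
  F[3-5] = -185.2650 N (compression)
  F[4-5] = -5.1389 N (compression)
  Rx@0 = +3951.2200 N
  Ry@0 = +4268.0461 N
  Ry@4 = -2524.8061 N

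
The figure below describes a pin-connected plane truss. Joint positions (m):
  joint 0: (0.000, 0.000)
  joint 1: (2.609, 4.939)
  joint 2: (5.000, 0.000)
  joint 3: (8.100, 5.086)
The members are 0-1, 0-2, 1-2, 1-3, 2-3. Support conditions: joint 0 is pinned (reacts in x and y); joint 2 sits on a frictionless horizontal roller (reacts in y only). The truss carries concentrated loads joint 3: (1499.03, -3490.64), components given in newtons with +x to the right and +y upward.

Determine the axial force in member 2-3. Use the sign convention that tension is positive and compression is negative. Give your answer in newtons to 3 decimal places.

-4203.529

N=4 nodes, M=5 members, R=3 reactions → 2N=8, M+R=8
member 0 (0-1): L=5.5857, (cx,cy)=(0.4671,0.8842)
member 1 (0-2): L=5.0000, (cx,cy)=(1.0000,0.0000)
member 2 (1-2): L=5.4873, (cx,cy)=(0.4357,-0.9001)
member 3 (1-3): L=5.4930, (cx,cy)=(0.9996,0.0268)
member 4 (2-3): L=5.9563, (cx,cy)=(0.5205,0.8539)
solve A·x = −loads:
  F[0-1] = +4172.0769 N (tension)
  F[0-2] = -449.6696 N (compression)
  F[1-2] = -3988.8962 N (compression)
  F[1-3] = +3688.1118 N (tension)
  F[2-3] = -4203.5289 N (compression)
  Rx@0 = -1499.0300 N
  Ry@0 = -3689.0101 N
  Ry@2 = +7179.6501 N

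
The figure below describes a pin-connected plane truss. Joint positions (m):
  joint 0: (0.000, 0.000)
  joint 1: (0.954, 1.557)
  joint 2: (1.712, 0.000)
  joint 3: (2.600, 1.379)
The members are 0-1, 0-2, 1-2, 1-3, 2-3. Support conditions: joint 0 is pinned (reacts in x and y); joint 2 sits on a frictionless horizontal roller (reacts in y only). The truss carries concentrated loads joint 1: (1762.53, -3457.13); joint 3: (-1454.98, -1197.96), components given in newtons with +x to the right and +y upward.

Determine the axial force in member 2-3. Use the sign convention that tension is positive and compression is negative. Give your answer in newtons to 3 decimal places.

N=4 nodes, M=5 members, R=3 reactions → 2N=8, M+R=8
member 0 (0-1): L=1.8260, (cx,cy)=(0.5224,0.8527)
member 1 (0-2): L=1.7120, (cx,cy)=(1.0000,0.0000)
member 2 (1-2): L=1.7317, (cx,cy)=(0.4377,-0.8991)
member 3 (1-3): L=1.6556, (cx,cy)=(0.9942,-0.1075)
member 4 (2-3): L=1.6402, (cx,cy)=(0.5414,0.8408)
solve A·x = −loads:
  F[0-1] = -560.9594 N (compression)
  F[0-2] = +600.6213 N (tension)
  F[1-2] = -3236.2002 N (compression)
  F[1-3] = -642.7837 N (compression)
  F[2-3] = -1507.0471 N (compression)
  Rx@0 = -307.5500 N
  Ry@0 = +478.3144 N
  Ry@2 = +4176.7756 N

-1507.047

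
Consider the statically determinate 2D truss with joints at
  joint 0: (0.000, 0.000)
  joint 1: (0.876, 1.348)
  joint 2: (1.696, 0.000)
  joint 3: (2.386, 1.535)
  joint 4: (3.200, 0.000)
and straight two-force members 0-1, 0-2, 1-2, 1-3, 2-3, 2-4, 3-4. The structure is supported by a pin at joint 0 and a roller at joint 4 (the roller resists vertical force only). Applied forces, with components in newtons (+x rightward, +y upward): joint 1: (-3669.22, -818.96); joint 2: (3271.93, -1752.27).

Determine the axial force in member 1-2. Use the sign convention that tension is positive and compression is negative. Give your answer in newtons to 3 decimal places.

2569.807

N=5 nodes, M=7 members, R=3 reactions → 2N=10, M+R=10
member 0 (0-1): L=1.6076, (cx,cy)=(0.5449,0.8385)
member 1 (0-2): L=1.6960, (cx,cy)=(1.0000,0.0000)
member 2 (1-2): L=1.5778, (cx,cy)=(0.5197,-0.8543)
member 3 (1-3): L=1.5215, (cx,cy)=(0.9924,0.1229)
member 4 (2-3): L=1.6830, (cx,cy)=(0.4100,0.9121)
member 5 (2-4): L=1.5040, (cx,cy)=(1.0000,0.0000)
member 6 (3-4): L=1.7375, (cx,cy)=(0.4685,-0.8835)
solve A·x = −loads:
  F[0-1] = -3534.8765 N (compression)
  F[0-2] = +1528.8673 N (tension)
  F[1-2] = +2569.8075 N (tension)
  F[1-3] = +410.6323 N (tension)
  F[2-3] = -485.9542 N (compression)
  F[2-4] = -208.2809 N (compression)
  F[3-4] = +444.5736 N (tension)
  Rx@0 = +397.2900 N
  Ry@0 = +2963.9955 N
  Ry@4 = -392.7655 N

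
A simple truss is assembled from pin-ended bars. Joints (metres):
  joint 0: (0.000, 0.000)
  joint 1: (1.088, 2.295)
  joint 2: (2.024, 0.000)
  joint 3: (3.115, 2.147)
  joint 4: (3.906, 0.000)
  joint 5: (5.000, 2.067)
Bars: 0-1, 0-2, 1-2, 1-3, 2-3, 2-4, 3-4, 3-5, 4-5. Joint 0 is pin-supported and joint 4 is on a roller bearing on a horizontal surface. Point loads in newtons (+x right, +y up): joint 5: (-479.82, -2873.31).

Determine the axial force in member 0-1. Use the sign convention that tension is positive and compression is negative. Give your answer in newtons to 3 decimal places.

N=6 nodes, M=9 members, R=3 reactions → 2N=12, M+R=12
member 0 (0-1): L=2.5398, (cx,cy)=(0.4284,0.9036)
member 1 (0-2): L=2.0240, (cx,cy)=(1.0000,0.0000)
member 2 (1-2): L=2.4785, (cx,cy)=(0.3776,-0.9260)
member 3 (1-3): L=2.0324, (cx,cy)=(0.9973,-0.0728)
member 4 (2-3): L=2.4083, (cx,cy)=(0.4530,0.8915)
member 5 (2-4): L=1.8820, (cx,cy)=(1.0000,0.0000)
member 6 (3-4): L=2.2881, (cx,cy)=(0.3457,-0.9383)
member 7 (3-5): L=1.8867, (cx,cy)=(0.9991,-0.0424)
member 8 (4-5): L=2.3387, (cx,cy)=(0.4678,0.8838)
solve A·x = −loads:
  F[0-1] = +609.6141 N (tension)
  F[0-2] = -740.9629 N (compression)
  F[1-2] = -634.3826 N (compression)
  F[1-3] = +502.0459 N (tension)
  F[2-3] = +658.8966 N (tension)
  F[2-4] = -1279.0246 N (compression)
  F[3-4] = -633.0897 N (compression)
  F[3-5] = +1018.9835 N (tension)
  F[4-5] = -3202.0537 N (compression)
  Rx@0 = +479.8200 N
  Ry@0 = -550.8482 N
  Ry@4 = +3424.1582 N

609.614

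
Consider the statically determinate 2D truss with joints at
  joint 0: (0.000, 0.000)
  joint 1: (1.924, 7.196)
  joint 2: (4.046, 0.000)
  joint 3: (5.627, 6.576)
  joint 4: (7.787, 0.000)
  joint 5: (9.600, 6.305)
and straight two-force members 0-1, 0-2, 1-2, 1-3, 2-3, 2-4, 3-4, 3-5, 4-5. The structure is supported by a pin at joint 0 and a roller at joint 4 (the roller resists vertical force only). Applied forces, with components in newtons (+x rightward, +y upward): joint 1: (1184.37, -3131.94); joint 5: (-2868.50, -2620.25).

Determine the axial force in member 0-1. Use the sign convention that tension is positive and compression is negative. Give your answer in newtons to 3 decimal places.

-3080.684

N=6 nodes, M=9 members, R=3 reactions → 2N=12, M+R=12
member 0 (0-1): L=7.4488, (cx,cy)=(0.2583,0.9661)
member 1 (0-2): L=4.0460, (cx,cy)=(1.0000,0.0000)
member 2 (1-2): L=7.5024, (cx,cy)=(0.2828,-0.9592)
member 3 (1-3): L=3.7545, (cx,cy)=(0.9863,-0.1651)
member 4 (2-3): L=6.7634, (cx,cy)=(0.2338,0.9723)
member 5 (2-4): L=3.7410, (cx,cy)=(1.0000,0.0000)
member 6 (3-4): L=6.9217, (cx,cy)=(0.3121,-0.9501)
member 7 (3-5): L=3.9822, (cx,cy)=(0.9977,-0.0681)
member 8 (4-5): L=6.5605, (cx,cy)=(0.2764,0.9611)
solve A·x = −loads:
  F[0-1] = -3080.6837 N (compression)
  F[0-2] = -888.3967 N (compression)
  F[1-2] = +192.7314 N (tension)
  F[1-3] = -2062.9379 N (compression)
  F[2-3] = -190.1290 N (compression)
  F[2-4] = -789.4393 N (compression)
  F[3-4] = -15.0569 N (compression)
  F[3-5] = -2079.1820 N (compression)
  F[4-5] = -2873.6528 N (compression)
  Rx@0 = +1684.1300 N
  Ry@0 = +2976.1419 N
  Ry@4 = +2776.0481 N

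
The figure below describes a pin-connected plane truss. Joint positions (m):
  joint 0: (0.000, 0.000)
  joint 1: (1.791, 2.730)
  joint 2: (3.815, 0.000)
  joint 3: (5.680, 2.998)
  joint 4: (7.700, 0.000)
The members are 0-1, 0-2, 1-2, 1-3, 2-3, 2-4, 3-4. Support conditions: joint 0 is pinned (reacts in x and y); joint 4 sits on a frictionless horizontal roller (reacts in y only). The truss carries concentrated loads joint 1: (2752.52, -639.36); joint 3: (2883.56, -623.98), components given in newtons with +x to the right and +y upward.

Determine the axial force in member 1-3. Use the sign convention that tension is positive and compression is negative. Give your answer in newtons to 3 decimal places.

-248.168

N=5 nodes, M=7 members, R=3 reactions → 2N=10, M+R=10
member 0 (0-1): L=3.2651, (cx,cy)=(0.5485,0.8361)
member 1 (0-2): L=3.8150, (cx,cy)=(1.0000,0.0000)
member 2 (1-2): L=3.3985, (cx,cy)=(0.5956,-0.8033)
member 3 (1-3): L=3.8982, (cx,cy)=(0.9976,0.0687)
member 4 (2-3): L=3.5308, (cx,cy)=(0.5282,0.8491)
member 5 (2-4): L=3.8850, (cx,cy)=(1.0000,0.0000)
member 6 (3-4): L=3.6150, (cx,cy)=(0.5588,-0.8293)
solve A·x = −loads:
  F[0-1] = +1727.3328 N (tension)
  F[0-2] = +4688.5758 N (tension)
  F[1-2] = -2615.0538 N (compression)
  F[1-3] = -248.1677 N (compression)
  F[2-3] = +2473.9906 N (tension)
  F[2-4] = +1824.3399 N (tension)
  F[3-4] = -3264.8683 N (compression)
  Rx@0 = -5636.0800 N
  Ry@0 = -1444.2694 N
  Ry@4 = +2707.6094 N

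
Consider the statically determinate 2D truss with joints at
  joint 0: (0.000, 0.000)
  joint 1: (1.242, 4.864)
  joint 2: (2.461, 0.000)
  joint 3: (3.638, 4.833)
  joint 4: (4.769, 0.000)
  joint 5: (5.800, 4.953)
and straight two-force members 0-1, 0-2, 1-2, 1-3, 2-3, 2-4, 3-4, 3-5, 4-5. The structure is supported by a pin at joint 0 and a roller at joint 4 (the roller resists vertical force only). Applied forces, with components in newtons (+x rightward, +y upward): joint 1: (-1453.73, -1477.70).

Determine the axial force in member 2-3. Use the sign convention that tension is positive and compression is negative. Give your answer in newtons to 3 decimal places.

-1122.976

N=6 nodes, M=9 members, R=3 reactions → 2N=12, M+R=12
member 0 (0-1): L=5.0201, (cx,cy)=(0.2474,0.9689)
member 1 (0-2): L=2.4610, (cx,cy)=(1.0000,0.0000)
member 2 (1-2): L=5.0144, (cx,cy)=(0.2431,-0.9700)
member 3 (1-3): L=2.3962, (cx,cy)=(0.9999,-0.0129)
member 4 (2-3): L=4.9743, (cx,cy)=(0.2366,0.9716)
member 5 (2-4): L=2.3080, (cx,cy)=(1.0000,0.0000)
member 6 (3-4): L=4.9636, (cx,cy)=(0.2279,-0.9737)
member 7 (3-5): L=2.1653, (cx,cy)=(0.9985,0.0554)
member 8 (4-5): L=5.0592, (cx,cy)=(0.2038,0.9790)
solve A·x = −loads:
  F[0-1] = -2658.1872 N (compression)
  F[0-2] = -796.0756 N (compression)
  F[1-2] = +1124.8297 N (tension)
  F[1-3] = +522.6747 N (tension)
  F[2-3] = -1122.9761 N (compression)
  F[2-4] = -256.9143 N (compression)
  F[3-4] = +1127.5088 N (tension)
  F[3-5] = +0.0000 N (tension)
  F[4-5] = +0.0000 N (tension)
  Rx@0 = +1453.7300 N
  Ry@0 = +2575.5485 N
  Ry@4 = -1097.8485 N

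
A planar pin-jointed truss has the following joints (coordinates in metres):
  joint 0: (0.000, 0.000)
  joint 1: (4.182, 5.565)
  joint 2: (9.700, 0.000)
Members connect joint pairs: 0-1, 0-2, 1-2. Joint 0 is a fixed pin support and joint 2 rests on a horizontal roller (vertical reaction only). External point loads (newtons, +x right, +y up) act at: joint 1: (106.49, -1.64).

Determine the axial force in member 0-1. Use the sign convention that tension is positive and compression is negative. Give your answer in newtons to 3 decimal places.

N=3 nodes, M=3 members, R=3 reactions → 2N=6, M+R=6
member 0 (0-1): L=6.9612, (cx,cy)=(0.6008,0.7994)
member 1 (0-2): L=9.7000, (cx,cy)=(1.0000,0.0000)
member 2 (1-2): L=7.8369, (cx,cy)=(0.7041,-0.7101)
solve A·x = −loads:
  F[0-1] = +75.2555 N (tension)
  F[0-2] = +61.2796 N (tension)
  F[1-2] = -87.0323 N (compression)
  Rx@0 = -106.4900 N
  Ry@0 = -60.1616 N
  Ry@2 = +61.8016 N

75.256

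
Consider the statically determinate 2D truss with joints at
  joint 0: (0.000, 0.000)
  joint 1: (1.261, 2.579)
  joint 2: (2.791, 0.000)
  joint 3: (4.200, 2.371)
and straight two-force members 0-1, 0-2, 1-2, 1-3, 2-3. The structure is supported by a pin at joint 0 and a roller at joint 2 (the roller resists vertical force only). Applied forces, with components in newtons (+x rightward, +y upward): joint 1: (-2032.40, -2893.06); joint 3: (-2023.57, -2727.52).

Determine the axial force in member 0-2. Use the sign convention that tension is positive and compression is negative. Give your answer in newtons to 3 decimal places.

N=4 nodes, M=5 members, R=3 reactions → 2N=8, M+R=8
member 0 (0-1): L=2.8708, (cx,cy)=(0.4393,0.8984)
member 1 (0-2): L=2.7910, (cx,cy)=(1.0000,0.0000)
member 2 (1-2): L=2.9987, (cx,cy)=(0.5102,-0.8600)
member 3 (1-3): L=2.9464, (cx,cy)=(0.9975,-0.0706)
member 4 (2-3): L=2.7581, (cx,cy)=(0.5109,0.8597)
solve A·x = −loads:
  F[0-1] = -4236.6763 N (compression)
  F[0-2] = -2194.9936 N (compression)
  F[1-2] = +1093.3918 N (tension)
  F[1-3] = -387.4165 N (compression)
  F[2-3] = -3204.6015 N (compression)
  Rx@0 = +4055.9700 N
  Ry@0 = +3806.0732 N
  Ry@2 = +1814.5068 N

-2194.994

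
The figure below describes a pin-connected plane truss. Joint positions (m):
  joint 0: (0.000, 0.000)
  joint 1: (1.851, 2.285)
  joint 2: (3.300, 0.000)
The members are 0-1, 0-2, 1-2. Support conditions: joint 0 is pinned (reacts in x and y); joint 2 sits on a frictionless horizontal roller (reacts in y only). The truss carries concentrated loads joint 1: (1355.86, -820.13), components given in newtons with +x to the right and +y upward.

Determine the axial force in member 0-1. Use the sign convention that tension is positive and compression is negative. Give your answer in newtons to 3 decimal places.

744.774

N=3 nodes, M=3 members, R=3 reactions → 2N=6, M+R=6
member 0 (0-1): L=2.9407, (cx,cy)=(0.6295,0.7770)
member 1 (0-2): L=3.3000, (cx,cy)=(1.0000,0.0000)
member 2 (1-2): L=2.7057, (cx,cy)=(0.5355,-0.8445)
solve A·x = −loads:
  F[0-1] = +744.7744 N (tension)
  F[0-2] = +887.0599 N (tension)
  F[1-2] = -1656.3976 N (compression)
  Rx@0 = -1355.8600 N
  Ry@0 = -578.7187 N
  Ry@2 = +1398.8487 N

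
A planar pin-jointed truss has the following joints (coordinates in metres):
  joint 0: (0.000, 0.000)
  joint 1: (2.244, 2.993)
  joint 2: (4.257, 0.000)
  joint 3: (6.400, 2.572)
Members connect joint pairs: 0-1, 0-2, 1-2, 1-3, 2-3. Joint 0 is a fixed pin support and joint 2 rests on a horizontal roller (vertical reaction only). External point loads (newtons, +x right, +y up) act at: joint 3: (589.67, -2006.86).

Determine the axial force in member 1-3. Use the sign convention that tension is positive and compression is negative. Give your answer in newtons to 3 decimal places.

N=4 nodes, M=5 members, R=3 reactions → 2N=8, M+R=8
member 0 (0-1): L=3.7408, (cx,cy)=(0.5999,0.8001)
member 1 (0-2): L=4.2570, (cx,cy)=(1.0000,0.0000)
member 2 (1-2): L=3.6070, (cx,cy)=(0.5581,-0.8298)
member 3 (1-3): L=4.1773, (cx,cy)=(0.9949,-0.1008)
member 4 (2-3): L=3.3478, (cx,cy)=(0.6401,0.7683)
solve A·x = −loads:
  F[0-1] = +1707.9612 N (tension)
  F[0-2] = -434.8875 N (compression)
  F[1-2] = -1901.4835 N (compression)
  F[1-3] = +2096.4240 N (tension)
  F[2-3] = -2337.1658 N (compression)
  Rx@0 = -589.6700 N
  Ry@0 = -1366.5333 N
  Ry@2 = +3373.3933 N

2096.424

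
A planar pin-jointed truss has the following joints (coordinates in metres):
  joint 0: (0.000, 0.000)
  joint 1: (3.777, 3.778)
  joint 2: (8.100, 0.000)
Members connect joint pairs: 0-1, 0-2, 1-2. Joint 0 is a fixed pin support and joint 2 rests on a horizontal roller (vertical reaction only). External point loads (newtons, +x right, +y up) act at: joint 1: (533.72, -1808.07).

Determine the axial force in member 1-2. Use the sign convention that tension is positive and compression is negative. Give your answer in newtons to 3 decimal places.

N=3 nodes, M=3 members, R=3 reactions → 2N=6, M+R=6
member 0 (0-1): L=5.3422, (cx,cy)=(0.7070,0.7072)
member 1 (0-2): L=8.1000, (cx,cy)=(1.0000,0.0000)
member 2 (1-2): L=5.7412, (cx,cy)=(0.7530,-0.6580)
solve A·x = −loads:
  F[0-1] = -1012.4940 N (compression)
  F[0-2] = +1249.5666 N (tension)
  F[1-2] = -1659.5043 N (compression)
  Rx@0 = -533.7200 N
  Ry@0 = +716.0361 N
  Ry@2 = +1092.0339 N

-1659.504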